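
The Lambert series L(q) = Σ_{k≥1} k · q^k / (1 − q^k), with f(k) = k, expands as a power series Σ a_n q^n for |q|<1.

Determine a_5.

q^5  k|5↦f(k): 5:5 1:1  a_5=6

a_5 = 6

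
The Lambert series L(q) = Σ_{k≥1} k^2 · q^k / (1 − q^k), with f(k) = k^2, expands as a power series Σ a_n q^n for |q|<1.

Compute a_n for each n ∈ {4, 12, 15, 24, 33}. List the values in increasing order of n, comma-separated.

21, 210, 260, 850, 1220

[q^4] f(1)=1,f(2)=4,f(4)=16 ⇒ 21
n=12: 1·12 2·6 3·4 4·3 6·2 12·1  f→[1+4+9+16+36+144]=210
q^15  k|15↦f(k): 1:1 3:9 5:25 15:225  a_15=260
[q^24] f(24)=576,f(12)=144,f(8)=64,f(6)=36,f(4)=16,f(3)=9,f(2)=4,f(1)=1 ⇒ 850
d|33:{1,3,11,33}  Σf=1+9+121+1089=1220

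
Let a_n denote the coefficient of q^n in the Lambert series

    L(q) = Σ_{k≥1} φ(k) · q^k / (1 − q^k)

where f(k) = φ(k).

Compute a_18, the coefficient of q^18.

d|18:{1,2,3,6,9,18}  Σφ=1+1+2+2+6+6=18

a_18 = 18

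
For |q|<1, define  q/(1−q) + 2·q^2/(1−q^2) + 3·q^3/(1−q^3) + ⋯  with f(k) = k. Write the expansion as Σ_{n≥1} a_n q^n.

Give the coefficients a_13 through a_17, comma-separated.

d|13:{13,1}  Σf=13+1=14
n=14: 1·14 2·7 7·2 14·1  f→[1+2+7+14]=24
n=15: 1·15 3·5 5·3 15·1  f→[1+3+5+15]=24
q^16  k|16↦f(k): 1:1 2:2 4:4 8:8 16:16  a_16=31
[q^17] f(17)=17,f(1)=1 ⇒ 18

14, 24, 24, 31, 18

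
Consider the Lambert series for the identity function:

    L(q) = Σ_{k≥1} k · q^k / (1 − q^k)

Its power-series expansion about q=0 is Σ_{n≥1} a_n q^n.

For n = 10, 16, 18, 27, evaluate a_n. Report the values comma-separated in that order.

18, 31, 39, 40

[q^10] f(10)=10,f(5)=5,f(2)=2,f(1)=1 ⇒ 18
[q^16] f(16)=16,f(8)=8,f(4)=4,f(2)=2,f(1)=1 ⇒ 31
d|18:{18,9,6,3,2,1}  Σf=18+9+6+3+2+1=39
q^27  k|27↦f(k): 27:27 9:9 3:3 1:1  a_27=40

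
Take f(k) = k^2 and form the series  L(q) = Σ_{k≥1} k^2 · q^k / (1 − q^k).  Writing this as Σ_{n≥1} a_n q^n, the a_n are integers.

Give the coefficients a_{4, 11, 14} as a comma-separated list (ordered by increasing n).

21, 122, 250

[q^4] f(1)=1,f(2)=4,f(4)=16 ⇒ 21
[q^11] f(11)=121,f(1)=1 ⇒ 122
n=14: 1·14 2·7 7·2 14·1  f→[1+4+49+196]=250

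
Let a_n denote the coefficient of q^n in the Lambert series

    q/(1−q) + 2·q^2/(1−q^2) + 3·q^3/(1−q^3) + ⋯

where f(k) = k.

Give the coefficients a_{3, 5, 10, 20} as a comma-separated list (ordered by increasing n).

[q^3] f(1)=1,f(3)=3 ⇒ 4
n=5: 5·1 1·5  f→[5+1]=6
q^10  k|10↦f(k): 10:10 5:5 2:2 1:1  a_10=18
n=20: 1·20 2·10 4·5 5·4 10·2 20·1  f→[1+2+4+5+10+20]=42

4, 6, 18, 42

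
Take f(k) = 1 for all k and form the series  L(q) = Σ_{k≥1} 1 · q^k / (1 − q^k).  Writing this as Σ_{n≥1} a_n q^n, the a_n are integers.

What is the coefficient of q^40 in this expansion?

a_40 = 8

n=40: 40·1 20·2 10·4 8·5 5·8 4·10 2·20 1·40  f→[1+1+1+1+1+1+1+1]=8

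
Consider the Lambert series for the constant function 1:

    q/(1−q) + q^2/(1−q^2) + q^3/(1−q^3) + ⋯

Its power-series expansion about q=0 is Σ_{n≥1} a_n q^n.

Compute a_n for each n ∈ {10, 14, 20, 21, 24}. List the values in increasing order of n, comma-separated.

q^10  k|10↦f(k): 10:1 5:1 2:1 1:1  a_10=4
d|14:{14,7,2,1}  Σf=1+1+1+1=4
n=20: 20·1 10·2 5·4 4·5 2·10 1·20  f→[1+1+1+1+1+1]=6
n=21: 1·21 3·7 7·3 21·1  f→[1+1+1+1]=4
d|24:{24,12,8,6,4,3,2,1}  Σf=1+1+1+1+1+1+1+1=8

4, 4, 6, 4, 8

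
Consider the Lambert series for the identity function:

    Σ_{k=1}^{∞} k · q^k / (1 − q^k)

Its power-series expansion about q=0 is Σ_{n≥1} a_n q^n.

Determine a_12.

n=12: 1·12 2·6 3·4 4·3 6·2 12·1  f→[1+2+3+4+6+12]=28

a_12 = 28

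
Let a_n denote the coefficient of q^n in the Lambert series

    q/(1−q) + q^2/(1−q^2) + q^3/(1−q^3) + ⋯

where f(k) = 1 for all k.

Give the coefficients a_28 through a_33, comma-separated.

d|28:{28,14,7,4,2,1}  Σf=1+1+1+1+1+1=6
d|29:{29,1}  Σf=1+1=2
d|30:{30,15,10,6,5,3,2,1}  Σf=1+1+1+1+1+1+1+1=8
d|31:{1,31}  Σf=1+1=2
[q^32] f(32)=1,f(16)=1,f(8)=1,f(4)=1,f(2)=1,f(1)=1 ⇒ 6
n=33: 1·33 3·11 11·3 33·1  f→[1+1+1+1]=4

6, 2, 8, 2, 6, 4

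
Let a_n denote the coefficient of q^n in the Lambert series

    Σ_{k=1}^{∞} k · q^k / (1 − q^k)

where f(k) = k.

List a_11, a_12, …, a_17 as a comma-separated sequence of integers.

12, 28, 14, 24, 24, 31, 18

[q^11] f(11)=11,f(1)=1 ⇒ 12
q^12  k|12↦f(k): 1:1 2:2 3:3 4:4 6:6 12:12  a_12=28
d|13:{1,13}  Σf=1+13=14
[q^14] f(1)=1,f(2)=2,f(7)=7,f(14)=14 ⇒ 24
d|15:{1,3,5,15}  Σf=1+3+5+15=24
q^16  k|16↦f(k): 16:16 8:8 4:4 2:2 1:1  a_16=31
q^17  k|17↦f(k): 17:17 1:1  a_17=18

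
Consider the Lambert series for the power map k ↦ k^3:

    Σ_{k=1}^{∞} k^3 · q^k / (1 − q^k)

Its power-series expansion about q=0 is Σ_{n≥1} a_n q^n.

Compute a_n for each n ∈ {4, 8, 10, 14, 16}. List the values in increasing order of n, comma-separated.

n=4: 4·1 2·2 1·4  f→[64+8+1]=73
n=8: 8·1 4·2 2·4 1·8  f→[512+64+8+1]=585
q^10  k|10↦f(k): 10:1000 5:125 2:8 1:1  a_10=1134
[q^14] f(1)=1,f(2)=8,f(7)=343,f(14)=2744 ⇒ 3096
d|16:{1,2,4,8,16}  Σf=1+8+64+512+4096=4681

73, 585, 1134, 3096, 4681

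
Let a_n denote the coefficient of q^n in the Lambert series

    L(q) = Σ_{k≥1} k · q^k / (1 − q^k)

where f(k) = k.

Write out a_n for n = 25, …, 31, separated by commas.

31, 42, 40, 56, 30, 72, 32

n=25: 1·25 5·5 25·1  f→[1+5+25]=31
n=26: 1·26 2·13 13·2 26·1  f→[1+2+13+26]=42
[q^27] f(27)=27,f(9)=9,f(3)=3,f(1)=1 ⇒ 40
q^28  k|28↦f(k): 28:28 14:14 7:7 4:4 2:2 1:1  a_28=56
[q^29] f(29)=29,f(1)=1 ⇒ 30
[q^30] f(1)=1,f(2)=2,f(3)=3,f(5)=5,f(6)=6,f(10)=10,f(15)=15,f(30)=30 ⇒ 72
d|31:{1,31}  Σf=1+31=32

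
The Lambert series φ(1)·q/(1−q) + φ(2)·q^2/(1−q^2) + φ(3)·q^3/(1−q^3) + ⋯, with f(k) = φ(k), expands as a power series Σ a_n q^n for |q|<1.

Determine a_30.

[q^30] φ(1)=1,φ(2)=1,φ(3)=2,φ(5)=4,φ(6)=2,φ(10)=4,φ(15)=8,φ(30)=8 ⇒ 30

a_30 = 30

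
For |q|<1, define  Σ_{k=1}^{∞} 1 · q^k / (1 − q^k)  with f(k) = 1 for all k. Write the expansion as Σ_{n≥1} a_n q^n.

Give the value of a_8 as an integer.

n=8: 8·1 4·2 2·4 1·8  f→[1+1+1+1]=4

a_8 = 4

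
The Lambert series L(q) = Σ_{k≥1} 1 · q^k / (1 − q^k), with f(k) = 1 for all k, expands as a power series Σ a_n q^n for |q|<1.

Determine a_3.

d|3:{1,3}  Σf=1+1=2

a_3 = 2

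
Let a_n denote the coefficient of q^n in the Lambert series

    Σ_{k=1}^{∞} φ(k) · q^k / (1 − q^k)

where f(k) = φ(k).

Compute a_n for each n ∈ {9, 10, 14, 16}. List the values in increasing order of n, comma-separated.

[q^9] φ(1)=1,φ(3)=2,φ(9)=6 ⇒ 9
q^10  k|10↦φ(k): 1:1 2:1 5:4 10:4  a_10=10
d|14:{14,7,2,1}  Σφ=6+6+1+1=14
d|16:{1,2,4,8,16}  Σφ=1+1+2+4+8=16

9, 10, 14, 16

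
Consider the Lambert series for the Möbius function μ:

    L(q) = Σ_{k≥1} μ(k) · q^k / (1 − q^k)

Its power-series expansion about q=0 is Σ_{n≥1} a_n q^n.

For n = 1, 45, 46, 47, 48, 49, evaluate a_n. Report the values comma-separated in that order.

1, 0, 0, 0, 0, 0

d|1:{1}  Σμ=1=1
[q^45] μ(45)=0,μ(15)=1,μ(9)=0,μ(5)=-1,μ(3)=-1,μ(1)=1 ⇒ 0
n=46: 1·46 2·23 23·2 46·1  μ→[1+(-1)+(-1)+1]=0
n=47: 47·1 1·47  μ→[(-1)+1]=0
q^48  k|48↦μ(k): 1:1 2:-1 3:-1 4:0 6:1 8:0 12:0 16:0 24:0 48:0  a_48=0
q^49  k|49↦μ(k): 1:1 7:-1 49:0  a_49=0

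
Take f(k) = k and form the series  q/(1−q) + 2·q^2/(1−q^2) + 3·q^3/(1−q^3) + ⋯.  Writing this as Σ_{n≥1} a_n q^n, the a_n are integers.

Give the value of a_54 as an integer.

a_54 = 120

[q^54] f(1)=1,f(2)=2,f(3)=3,f(6)=6,f(9)=9,f(18)=18,f(27)=27,f(54)=54 ⇒ 120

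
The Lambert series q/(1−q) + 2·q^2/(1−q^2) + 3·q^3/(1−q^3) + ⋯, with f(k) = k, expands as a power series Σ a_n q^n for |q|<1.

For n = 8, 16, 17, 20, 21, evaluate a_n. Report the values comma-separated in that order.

15, 31, 18, 42, 32

d|8:{8,4,2,1}  Σf=8+4+2+1=15
d|16:{1,2,4,8,16}  Σf=1+2+4+8+16=31
n=17: 17·1 1·17  f→[17+1]=18
[q^20] f(20)=20,f(10)=10,f(5)=5,f(4)=4,f(2)=2,f(1)=1 ⇒ 42
d|21:{21,7,3,1}  Σf=21+7+3+1=32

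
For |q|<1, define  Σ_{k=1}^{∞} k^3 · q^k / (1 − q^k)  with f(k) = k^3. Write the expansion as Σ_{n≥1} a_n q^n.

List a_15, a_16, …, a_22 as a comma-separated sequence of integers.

3528, 4681, 4914, 6813, 6860, 9198, 9632, 11988

d|15:{15,5,3,1}  Σf=3375+125+27+1=3528
n=16: 1·16 2·8 4·4 8·2 16·1  f→[1+8+64+512+4096]=4681
n=17: 1·17 17·1  f→[1+4913]=4914
d|18:{1,2,3,6,9,18}  Σf=1+8+27+216+729+5832=6813
[q^19] f(1)=1,f(19)=6859 ⇒ 6860
[q^20] f(20)=8000,f(10)=1000,f(5)=125,f(4)=64,f(2)=8,f(1)=1 ⇒ 9198
n=21: 1·21 3·7 7·3 21·1  f→[1+27+343+9261]=9632
d|22:{22,11,2,1}  Σf=10648+1331+8+1=11988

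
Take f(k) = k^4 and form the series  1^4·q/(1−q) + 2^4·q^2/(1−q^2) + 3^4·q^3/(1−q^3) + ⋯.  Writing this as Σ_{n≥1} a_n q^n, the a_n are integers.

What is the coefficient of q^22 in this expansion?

a_22 = 248914

d|22:{22,11,2,1}  Σf=234256+14641+16+1=248914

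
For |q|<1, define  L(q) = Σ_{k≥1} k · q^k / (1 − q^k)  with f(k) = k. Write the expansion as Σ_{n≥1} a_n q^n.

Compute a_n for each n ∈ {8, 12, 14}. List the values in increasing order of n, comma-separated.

d|8:{1,2,4,8}  Σf=1+2+4+8=15
[q^12] f(1)=1,f(2)=2,f(3)=3,f(4)=4,f(6)=6,f(12)=12 ⇒ 28
[q^14] f(1)=1,f(2)=2,f(7)=7,f(14)=14 ⇒ 24

15, 28, 24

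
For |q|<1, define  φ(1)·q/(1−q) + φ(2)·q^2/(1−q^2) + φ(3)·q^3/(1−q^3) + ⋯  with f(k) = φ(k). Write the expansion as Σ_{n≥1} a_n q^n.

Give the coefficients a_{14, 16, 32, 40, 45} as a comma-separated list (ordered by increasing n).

q^14  k|14↦φ(k): 1:1 2:1 7:6 14:6  a_14=14
[q^16] φ(1)=1,φ(2)=1,φ(4)=2,φ(8)=4,φ(16)=8 ⇒ 16
n=32: 32·1 16·2 8·4 4·8 2·16 1·32  φ→[16+8+4+2+1+1]=32
[q^40] φ(1)=1,φ(2)=1,φ(4)=2,φ(5)=4,φ(8)=4,φ(10)=4,φ(20)=8,φ(40)=16 ⇒ 40
d|45:{45,15,9,5,3,1}  Σφ=24+8+6+4+2+1=45

14, 16, 32, 40, 45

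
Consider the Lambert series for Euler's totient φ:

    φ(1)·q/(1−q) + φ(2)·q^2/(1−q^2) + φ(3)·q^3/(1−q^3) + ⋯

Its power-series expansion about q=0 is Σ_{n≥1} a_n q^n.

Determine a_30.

d|30:{30,15,10,6,5,3,2,1}  Σφ=8+8+4+2+4+2+1+1=30

a_30 = 30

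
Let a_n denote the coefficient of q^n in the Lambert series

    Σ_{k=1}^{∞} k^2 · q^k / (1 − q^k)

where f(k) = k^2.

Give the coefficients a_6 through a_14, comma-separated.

d|6:{6,3,2,1}  Σf=36+9+4+1=50
d|7:{1,7}  Σf=1+49=50
n=8: 1·8 2·4 4·2 8·1  f→[1+4+16+64]=85
d|9:{1,3,9}  Σf=1+9+81=91
n=10: 1·10 2·5 5·2 10·1  f→[1+4+25+100]=130
d|11:{11,1}  Σf=121+1=122
[q^12] f(1)=1,f(2)=4,f(3)=9,f(4)=16,f(6)=36,f(12)=144 ⇒ 210
n=13: 1·13 13·1  f→[1+169]=170
q^14  k|14↦f(k): 1:1 2:4 7:49 14:196  a_14=250

50, 50, 85, 91, 130, 122, 210, 170, 250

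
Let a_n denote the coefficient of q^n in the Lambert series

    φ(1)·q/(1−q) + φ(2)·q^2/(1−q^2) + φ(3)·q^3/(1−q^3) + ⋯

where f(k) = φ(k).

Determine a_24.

d|24:{1,2,3,4,6,8,12,24}  Σφ=1+1+2+2+2+4+4+8=24

a_24 = 24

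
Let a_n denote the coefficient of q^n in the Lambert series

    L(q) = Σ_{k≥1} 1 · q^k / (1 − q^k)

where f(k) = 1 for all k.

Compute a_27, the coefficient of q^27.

a_27 = 4

q^27  k|27↦f(k): 27:1 9:1 3:1 1:1  a_27=4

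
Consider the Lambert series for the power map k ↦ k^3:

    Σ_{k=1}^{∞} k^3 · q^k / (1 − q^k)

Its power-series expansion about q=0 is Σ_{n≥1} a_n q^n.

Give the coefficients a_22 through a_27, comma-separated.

11988, 12168, 16380, 15751, 19782, 20440

d|22:{1,2,11,22}  Σf=1+8+1331+10648=11988
[q^23] f(23)=12167,f(1)=1 ⇒ 12168
[q^24] f(1)=1,f(2)=8,f(3)=27,f(4)=64,f(6)=216,f(8)=512,f(12)=1728,f(24)=13824 ⇒ 16380
d|25:{1,5,25}  Σf=1+125+15625=15751
q^26  k|26↦f(k): 26:17576 13:2197 2:8 1:1  a_26=19782
[q^27] f(27)=19683,f(9)=729,f(3)=27,f(1)=1 ⇒ 20440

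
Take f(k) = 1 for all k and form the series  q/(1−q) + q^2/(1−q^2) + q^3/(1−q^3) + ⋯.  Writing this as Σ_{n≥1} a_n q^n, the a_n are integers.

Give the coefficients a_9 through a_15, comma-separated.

d|9:{1,3,9}  Σf=1+1+1=3
[q^10] f(10)=1,f(5)=1,f(2)=1,f(1)=1 ⇒ 4
d|11:{11,1}  Σf=1+1=2
d|12:{1,2,3,4,6,12}  Σf=1+1+1+1+1+1=6
d|13:{1,13}  Σf=1+1=2
q^14  k|14↦f(k): 14:1 7:1 2:1 1:1  a_14=4
d|15:{1,3,5,15}  Σf=1+1+1+1=4

3, 4, 2, 6, 2, 4, 4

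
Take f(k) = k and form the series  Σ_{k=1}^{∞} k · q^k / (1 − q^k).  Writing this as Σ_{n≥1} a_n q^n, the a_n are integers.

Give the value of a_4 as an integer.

d|4:{1,2,4}  Σf=1+2+4=7

a_4 = 7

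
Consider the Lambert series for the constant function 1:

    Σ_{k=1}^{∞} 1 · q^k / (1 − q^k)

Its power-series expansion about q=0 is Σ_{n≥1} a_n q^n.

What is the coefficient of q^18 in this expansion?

[q^18] f(18)=1,f(9)=1,f(6)=1,f(3)=1,f(2)=1,f(1)=1 ⇒ 6

a_18 = 6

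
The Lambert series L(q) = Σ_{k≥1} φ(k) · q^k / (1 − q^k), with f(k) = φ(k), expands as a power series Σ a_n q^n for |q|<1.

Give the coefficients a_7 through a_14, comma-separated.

q^7  k|7↦φ(k): 7:6 1:1  a_7=7
d|8:{1,2,4,8}  Σφ=1+1+2+4=8
[q^9] φ(1)=1,φ(3)=2,φ(9)=6 ⇒ 9
q^10  k|10↦φ(k): 10:4 5:4 2:1 1:1  a_10=10
n=11: 1·11 11·1  φ→[1+10]=11
q^12  k|12↦φ(k): 1:1 2:1 3:2 4:2 6:2 12:4  a_12=12
n=13: 13·1 1·13  φ→[12+1]=13
q^14  k|14↦φ(k): 14:6 7:6 2:1 1:1  a_14=14

7, 8, 9, 10, 11, 12, 13, 14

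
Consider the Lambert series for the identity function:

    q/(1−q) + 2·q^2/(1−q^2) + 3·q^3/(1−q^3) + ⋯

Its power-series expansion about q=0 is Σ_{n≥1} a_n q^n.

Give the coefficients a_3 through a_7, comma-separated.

q^3  k|3↦f(k): 1:1 3:3  a_3=4
q^4  k|4↦f(k): 1:1 2:2 4:4  a_4=7
q^5  k|5↦f(k): 5:5 1:1  a_5=6
d|6:{6,3,2,1}  Σf=6+3+2+1=12
[q^7] f(1)=1,f(7)=7 ⇒ 8

4, 7, 6, 12, 8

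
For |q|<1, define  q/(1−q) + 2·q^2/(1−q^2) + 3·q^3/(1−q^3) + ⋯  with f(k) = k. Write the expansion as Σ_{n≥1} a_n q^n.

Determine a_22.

a_22 = 36

q^22  k|22↦f(k): 22:22 11:11 2:2 1:1  a_22=36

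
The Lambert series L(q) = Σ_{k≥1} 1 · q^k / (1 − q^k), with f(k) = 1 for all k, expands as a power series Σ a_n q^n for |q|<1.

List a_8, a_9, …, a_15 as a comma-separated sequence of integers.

4, 3, 4, 2, 6, 2, 4, 4

[q^8] f(1)=1,f(2)=1,f(4)=1,f(8)=1 ⇒ 4
d|9:{1,3,9}  Σf=1+1+1=3
[q^10] f(1)=1,f(2)=1,f(5)=1,f(10)=1 ⇒ 4
d|11:{1,11}  Σf=1+1=2
q^12  k|12↦f(k): 1:1 2:1 3:1 4:1 6:1 12:1  a_12=6
n=13: 13·1 1·13  f→[1+1]=2
[q^14] f(14)=1,f(7)=1,f(2)=1,f(1)=1 ⇒ 4
[q^15] f(1)=1,f(3)=1,f(5)=1,f(15)=1 ⇒ 4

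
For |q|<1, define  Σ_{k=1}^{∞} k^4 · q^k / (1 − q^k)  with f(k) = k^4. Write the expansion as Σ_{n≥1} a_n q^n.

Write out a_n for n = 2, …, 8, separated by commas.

17, 82, 273, 626, 1394, 2402, 4369

[q^2] f(2)=16,f(1)=1 ⇒ 17
[q^3] f(1)=1,f(3)=81 ⇒ 82
[q^4] f(1)=1,f(2)=16,f(4)=256 ⇒ 273
n=5: 1·5 5·1  f→[1+625]=626
n=6: 6·1 3·2 2·3 1·6  f→[1296+81+16+1]=1394
n=7: 1·7 7·1  f→[1+2401]=2402
d|8:{8,4,2,1}  Σf=4096+256+16+1=4369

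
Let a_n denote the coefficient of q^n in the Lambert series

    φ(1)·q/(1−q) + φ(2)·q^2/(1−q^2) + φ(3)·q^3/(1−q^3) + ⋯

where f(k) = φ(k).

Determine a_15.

d|15:{1,3,5,15}  Σφ=1+2+4+8=15

a_15 = 15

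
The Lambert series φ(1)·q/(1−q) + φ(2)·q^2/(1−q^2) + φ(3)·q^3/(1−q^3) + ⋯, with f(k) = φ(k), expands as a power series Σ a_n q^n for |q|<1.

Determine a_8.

n=8: 1·8 2·4 4·2 8·1  φ→[1+1+2+4]=8

a_8 = 8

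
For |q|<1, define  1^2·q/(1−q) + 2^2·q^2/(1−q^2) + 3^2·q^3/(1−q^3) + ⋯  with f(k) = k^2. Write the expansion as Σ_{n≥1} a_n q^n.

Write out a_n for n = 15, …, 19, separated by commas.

260, 341, 290, 455, 362

n=15: 15·1 5·3 3·5 1·15  f→[225+25+9+1]=260
n=16: 1·16 2·8 4·4 8·2 16·1  f→[1+4+16+64+256]=341
d|17:{1,17}  Σf=1+289=290
q^18  k|18↦f(k): 1:1 2:4 3:9 6:36 9:81 18:324  a_18=455
d|19:{1,19}  Σf=1+361=362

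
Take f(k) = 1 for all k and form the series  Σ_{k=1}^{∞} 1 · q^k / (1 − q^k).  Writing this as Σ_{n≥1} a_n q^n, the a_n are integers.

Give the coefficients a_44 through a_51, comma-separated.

6, 6, 4, 2, 10, 3, 6, 4

n=44: 44·1 22·2 11·4 4·11 2·22 1·44  f→[1+1+1+1+1+1]=6
[q^45] f(1)=1,f(3)=1,f(5)=1,f(9)=1,f(15)=1,f(45)=1 ⇒ 6
d|46:{1,2,23,46}  Σf=1+1+1+1=4
q^47  k|47↦f(k): 47:1 1:1  a_47=2
q^48  k|48↦f(k): 48:1 24:1 16:1 12:1 8:1 6:1 4:1 3:1 2:1 1:1  a_48=10
q^49  k|49↦f(k): 1:1 7:1 49:1  a_49=3
n=50: 1·50 2·25 5·10 10·5 25·2 50·1  f→[1+1+1+1+1+1]=6
n=51: 51·1 17·3 3·17 1·51  f→[1+1+1+1]=4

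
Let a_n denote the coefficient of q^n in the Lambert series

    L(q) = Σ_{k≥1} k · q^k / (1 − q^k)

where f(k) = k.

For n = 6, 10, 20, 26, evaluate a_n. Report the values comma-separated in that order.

[q^6] f(6)=6,f(3)=3,f(2)=2,f(1)=1 ⇒ 12
q^10  k|10↦f(k): 1:1 2:2 5:5 10:10  a_10=18
n=20: 1·20 2·10 4·5 5·4 10·2 20·1  f→[1+2+4+5+10+20]=42
[q^26] f(26)=26,f(13)=13,f(2)=2,f(1)=1 ⇒ 42

12, 18, 42, 42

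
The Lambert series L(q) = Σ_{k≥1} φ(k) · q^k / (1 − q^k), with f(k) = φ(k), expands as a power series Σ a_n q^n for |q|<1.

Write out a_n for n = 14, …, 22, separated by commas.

n=14: 14·1 7·2 2·7 1·14  φ→[6+6+1+1]=14
q^15  k|15↦φ(k): 1:1 3:2 5:4 15:8  a_15=15
[q^16] φ(1)=1,φ(2)=1,φ(4)=2,φ(8)=4,φ(16)=8 ⇒ 16
q^17  k|17↦φ(k): 17:16 1:1  a_17=17
q^18  k|18↦φ(k): 1:1 2:1 3:2 6:2 9:6 18:6  a_18=18
n=19: 1·19 19·1  φ→[1+18]=19
n=20: 1·20 2·10 4·5 5·4 10·2 20·1  φ→[1+1+2+4+4+8]=20
d|21:{21,7,3,1}  Σφ=12+6+2+1=21
n=22: 22·1 11·2 2·11 1·22  φ→[10+10+1+1]=22

14, 15, 16, 17, 18, 19, 20, 21, 22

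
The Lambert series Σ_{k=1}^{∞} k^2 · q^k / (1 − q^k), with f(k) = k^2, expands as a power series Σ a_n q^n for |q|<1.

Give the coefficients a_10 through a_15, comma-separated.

130, 122, 210, 170, 250, 260

d|10:{1,2,5,10}  Σf=1+4+25+100=130
d|11:{11,1}  Σf=121+1=122
d|12:{12,6,4,3,2,1}  Σf=144+36+16+9+4+1=210
[q^13] f(13)=169,f(1)=1 ⇒ 170
n=14: 1·14 2·7 7·2 14·1  f→[1+4+49+196]=250
q^15  k|15↦f(k): 1:1 3:9 5:25 15:225  a_15=260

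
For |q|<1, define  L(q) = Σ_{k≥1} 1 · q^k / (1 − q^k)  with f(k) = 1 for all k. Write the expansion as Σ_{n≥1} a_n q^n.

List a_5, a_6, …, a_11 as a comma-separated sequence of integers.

[q^5] f(1)=1,f(5)=1 ⇒ 2
[q^6] f(1)=1,f(2)=1,f(3)=1,f(6)=1 ⇒ 4
d|7:{7,1}  Σf=1+1=2
q^8  k|8↦f(k): 1:1 2:1 4:1 8:1  a_8=4
[q^9] f(9)=1,f(3)=1,f(1)=1 ⇒ 3
n=10: 10·1 5·2 2·5 1·10  f→[1+1+1+1]=4
[q^11] f(11)=1,f(1)=1 ⇒ 2

2, 4, 2, 4, 3, 4, 2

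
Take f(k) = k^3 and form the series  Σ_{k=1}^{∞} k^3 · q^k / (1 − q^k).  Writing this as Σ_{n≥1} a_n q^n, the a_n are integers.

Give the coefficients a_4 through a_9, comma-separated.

73, 126, 252, 344, 585, 757

[q^4] f(4)=64,f(2)=8,f(1)=1 ⇒ 73
q^5  k|5↦f(k): 1:1 5:125  a_5=126
[q^6] f(6)=216,f(3)=27,f(2)=8,f(1)=1 ⇒ 252
n=7: 1·7 7·1  f→[1+343]=344
[q^8] f(1)=1,f(2)=8,f(4)=64,f(8)=512 ⇒ 585
[q^9] f(1)=1,f(3)=27,f(9)=729 ⇒ 757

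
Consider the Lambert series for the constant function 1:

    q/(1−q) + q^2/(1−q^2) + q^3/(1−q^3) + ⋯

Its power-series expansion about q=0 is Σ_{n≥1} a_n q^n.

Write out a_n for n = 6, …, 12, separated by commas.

4, 2, 4, 3, 4, 2, 6

[q^6] f(6)=1,f(3)=1,f(2)=1,f(1)=1 ⇒ 4
[q^7] f(1)=1,f(7)=1 ⇒ 2
q^8  k|8↦f(k): 1:1 2:1 4:1 8:1  a_8=4
[q^9] f(9)=1,f(3)=1,f(1)=1 ⇒ 3
d|10:{1,2,5,10}  Σf=1+1+1+1=4
d|11:{1,11}  Σf=1+1=2
n=12: 1·12 2·6 3·4 4·3 6·2 12·1  f→[1+1+1+1+1+1]=6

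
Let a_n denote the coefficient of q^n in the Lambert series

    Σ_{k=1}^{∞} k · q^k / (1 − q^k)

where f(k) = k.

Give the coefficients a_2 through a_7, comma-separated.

d|2:{2,1}  Σf=2+1=3
n=3: 1·3 3·1  f→[1+3]=4
d|4:{1,2,4}  Σf=1+2+4=7
d|5:{5,1}  Σf=5+1=6
[q^6] f(6)=6,f(3)=3,f(2)=2,f(1)=1 ⇒ 12
d|7:{1,7}  Σf=1+7=8

3, 4, 7, 6, 12, 8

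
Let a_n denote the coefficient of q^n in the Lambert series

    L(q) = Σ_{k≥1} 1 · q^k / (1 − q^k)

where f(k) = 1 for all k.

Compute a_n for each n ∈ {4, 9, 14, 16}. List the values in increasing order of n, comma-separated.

q^4  k|4↦f(k): 4:1 2:1 1:1  a_4=3
[q^9] f(1)=1,f(3)=1,f(9)=1 ⇒ 3
n=14: 14·1 7·2 2·7 1·14  f→[1+1+1+1]=4
[q^16] f(1)=1,f(2)=1,f(4)=1,f(8)=1,f(16)=1 ⇒ 5

3, 3, 4, 5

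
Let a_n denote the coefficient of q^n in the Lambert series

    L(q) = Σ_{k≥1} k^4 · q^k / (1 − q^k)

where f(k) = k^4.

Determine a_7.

n=7: 7·1 1·7  f→[2401+1]=2402

a_7 = 2402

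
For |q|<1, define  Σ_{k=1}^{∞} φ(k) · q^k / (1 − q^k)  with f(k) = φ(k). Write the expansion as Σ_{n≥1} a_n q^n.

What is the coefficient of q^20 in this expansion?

d|20:{20,10,5,4,2,1}  Σφ=8+4+4+2+1+1=20

a_20 = 20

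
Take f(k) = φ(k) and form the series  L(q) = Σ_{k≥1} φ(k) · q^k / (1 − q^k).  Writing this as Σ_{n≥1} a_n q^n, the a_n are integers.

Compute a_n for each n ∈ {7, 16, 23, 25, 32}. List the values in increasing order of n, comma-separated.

n=7: 7·1 1·7  φ→[6+1]=7
n=16: 1·16 2·8 4·4 8·2 16·1  φ→[1+1+2+4+8]=16
n=23: 1·23 23·1  φ→[1+22]=23
[q^25] φ(1)=1,φ(5)=4,φ(25)=20 ⇒ 25
n=32: 1·32 2·16 4·8 8·4 16·2 32·1  φ→[1+1+2+4+8+16]=32

7, 16, 23, 25, 32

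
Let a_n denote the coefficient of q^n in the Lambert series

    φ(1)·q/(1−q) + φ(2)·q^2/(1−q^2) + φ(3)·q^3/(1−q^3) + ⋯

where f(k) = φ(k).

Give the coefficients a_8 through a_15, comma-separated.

n=8: 1·8 2·4 4·2 8·1  φ→[1+1+2+4]=8
q^9  k|9↦φ(k): 1:1 3:2 9:6  a_9=9
[q^10] φ(10)=4,φ(5)=4,φ(2)=1,φ(1)=1 ⇒ 10
q^11  k|11↦φ(k): 11:10 1:1  a_11=11
n=12: 1·12 2·6 3·4 4·3 6·2 12·1  φ→[1+1+2+2+2+4]=12
[q^13] φ(13)=12,φ(1)=1 ⇒ 13
n=14: 1·14 2·7 7·2 14·1  φ→[1+1+6+6]=14
q^15  k|15↦φ(k): 1:1 3:2 5:4 15:8  a_15=15

8, 9, 10, 11, 12, 13, 14, 15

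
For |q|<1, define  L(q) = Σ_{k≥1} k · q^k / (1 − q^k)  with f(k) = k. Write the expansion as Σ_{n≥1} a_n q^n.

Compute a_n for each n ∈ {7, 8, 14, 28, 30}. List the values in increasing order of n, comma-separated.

n=7: 7·1 1·7  f→[7+1]=8
d|8:{1,2,4,8}  Σf=1+2+4+8=15
q^14  k|14↦f(k): 1:1 2:2 7:7 14:14  a_14=24
q^28  k|28↦f(k): 1:1 2:2 4:4 7:7 14:14 28:28  a_28=56
d|30:{30,15,10,6,5,3,2,1}  Σf=30+15+10+6+5+3+2+1=72

8, 15, 24, 56, 72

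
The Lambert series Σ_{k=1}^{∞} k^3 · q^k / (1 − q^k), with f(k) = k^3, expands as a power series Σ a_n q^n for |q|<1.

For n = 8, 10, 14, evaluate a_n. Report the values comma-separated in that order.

585, 1134, 3096

n=8: 1·8 2·4 4·2 8·1  f→[1+8+64+512]=585
n=10: 10·1 5·2 2·5 1·10  f→[1000+125+8+1]=1134
n=14: 14·1 7·2 2·7 1·14  f→[2744+343+8+1]=3096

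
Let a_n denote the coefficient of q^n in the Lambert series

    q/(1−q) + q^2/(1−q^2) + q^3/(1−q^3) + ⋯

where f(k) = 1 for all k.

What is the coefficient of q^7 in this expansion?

a_7 = 2

[q^7] f(7)=1,f(1)=1 ⇒ 2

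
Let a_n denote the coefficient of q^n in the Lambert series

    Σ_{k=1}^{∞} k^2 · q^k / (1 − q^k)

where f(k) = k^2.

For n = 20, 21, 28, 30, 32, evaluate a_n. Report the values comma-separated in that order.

n=20: 20·1 10·2 5·4 4·5 2·10 1·20  f→[400+100+25+16+4+1]=546
[q^21] f(21)=441,f(7)=49,f(3)=9,f(1)=1 ⇒ 500
d|28:{28,14,7,4,2,1}  Σf=784+196+49+16+4+1=1050
[q^30] f(30)=900,f(15)=225,f(10)=100,f(6)=36,f(5)=25,f(3)=9,f(2)=4,f(1)=1 ⇒ 1300
d|32:{1,2,4,8,16,32}  Σf=1+4+16+64+256+1024=1365

546, 500, 1050, 1300, 1365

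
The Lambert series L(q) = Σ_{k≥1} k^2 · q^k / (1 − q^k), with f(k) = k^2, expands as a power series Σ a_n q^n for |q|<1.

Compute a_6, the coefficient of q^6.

q^6  k|6↦f(k): 1:1 2:4 3:9 6:36  a_6=50

a_6 = 50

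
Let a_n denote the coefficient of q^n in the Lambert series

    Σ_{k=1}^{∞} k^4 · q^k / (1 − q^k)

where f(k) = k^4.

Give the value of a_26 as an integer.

[q^26] f(26)=456976,f(13)=28561,f(2)=16,f(1)=1 ⇒ 485554

a_26 = 485554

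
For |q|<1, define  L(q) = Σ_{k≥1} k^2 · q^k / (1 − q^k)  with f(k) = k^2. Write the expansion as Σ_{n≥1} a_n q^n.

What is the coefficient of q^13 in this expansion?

[q^13] f(1)=1,f(13)=169 ⇒ 170

a_13 = 170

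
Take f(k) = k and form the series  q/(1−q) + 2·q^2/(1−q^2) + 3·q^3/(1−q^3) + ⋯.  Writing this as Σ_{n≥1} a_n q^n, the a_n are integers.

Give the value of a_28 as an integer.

a_28 = 56

n=28: 28·1 14·2 7·4 4·7 2·14 1·28  f→[28+14+7+4+2+1]=56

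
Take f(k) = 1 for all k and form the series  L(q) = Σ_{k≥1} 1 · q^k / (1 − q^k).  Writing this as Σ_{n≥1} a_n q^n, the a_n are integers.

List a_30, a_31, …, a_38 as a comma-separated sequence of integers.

8, 2, 6, 4, 4, 4, 9, 2, 4

n=30: 30·1 15·2 10·3 6·5 5·6 3·10 2·15 1·30  f→[1+1+1+1+1+1+1+1]=8
q^31  k|31↦f(k): 31:1 1:1  a_31=2
q^32  k|32↦f(k): 32:1 16:1 8:1 4:1 2:1 1:1  a_32=6
d|33:{33,11,3,1}  Σf=1+1+1+1=4
[q^34] f(34)=1,f(17)=1,f(2)=1,f(1)=1 ⇒ 4
q^35  k|35↦f(k): 1:1 5:1 7:1 35:1  a_35=4
q^36  k|36↦f(k): 36:1 18:1 12:1 9:1 6:1 4:1 3:1 2:1 1:1  a_36=9
n=37: 37·1 1·37  f→[1+1]=2
q^38  k|38↦f(k): 1:1 2:1 19:1 38:1  a_38=4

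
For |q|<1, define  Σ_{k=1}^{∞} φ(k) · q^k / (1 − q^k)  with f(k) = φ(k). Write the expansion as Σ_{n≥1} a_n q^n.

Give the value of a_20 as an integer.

n=20: 20·1 10·2 5·4 4·5 2·10 1·20  φ→[8+4+4+2+1+1]=20

a_20 = 20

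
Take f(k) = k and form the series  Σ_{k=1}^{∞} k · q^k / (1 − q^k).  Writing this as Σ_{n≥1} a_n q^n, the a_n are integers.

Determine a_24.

[q^24] f(24)=24,f(12)=12,f(8)=8,f(6)=6,f(4)=4,f(3)=3,f(2)=2,f(1)=1 ⇒ 60

a_24 = 60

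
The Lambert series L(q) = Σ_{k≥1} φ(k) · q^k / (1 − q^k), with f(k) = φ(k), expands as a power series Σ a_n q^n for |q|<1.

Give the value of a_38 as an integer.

d|38:{38,19,2,1}  Σφ=18+18+1+1=38

a_38 = 38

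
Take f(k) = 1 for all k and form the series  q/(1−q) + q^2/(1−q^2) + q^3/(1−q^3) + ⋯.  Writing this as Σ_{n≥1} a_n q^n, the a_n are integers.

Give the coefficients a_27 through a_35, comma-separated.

d|27:{27,9,3,1}  Σf=1+1+1+1=4
n=28: 28·1 14·2 7·4 4·7 2·14 1·28  f→[1+1+1+1+1+1]=6
d|29:{29,1}  Σf=1+1=2
d|30:{30,15,10,6,5,3,2,1}  Σf=1+1+1+1+1+1+1+1=8
n=31: 31·1 1·31  f→[1+1]=2
n=32: 32·1 16·2 8·4 4·8 2·16 1·32  f→[1+1+1+1+1+1]=6
[q^33] f(33)=1,f(11)=1,f(3)=1,f(1)=1 ⇒ 4
q^34  k|34↦f(k): 1:1 2:1 17:1 34:1  a_34=4
n=35: 35·1 7·5 5·7 1·35  f→[1+1+1+1]=4

4, 6, 2, 8, 2, 6, 4, 4, 4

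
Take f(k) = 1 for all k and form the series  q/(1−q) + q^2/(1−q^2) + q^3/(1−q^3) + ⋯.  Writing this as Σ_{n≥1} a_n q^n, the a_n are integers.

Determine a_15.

a_15 = 4

d|15:{15,5,3,1}  Σf=1+1+1+1=4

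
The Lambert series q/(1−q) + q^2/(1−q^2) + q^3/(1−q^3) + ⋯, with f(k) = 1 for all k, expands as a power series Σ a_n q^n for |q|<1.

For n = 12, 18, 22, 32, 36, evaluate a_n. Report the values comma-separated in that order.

n=12: 1·12 2·6 3·4 4·3 6·2 12·1  f→[1+1+1+1+1+1]=6
n=18: 18·1 9·2 6·3 3·6 2·9 1·18  f→[1+1+1+1+1+1]=6
q^22  k|22↦f(k): 22:1 11:1 2:1 1:1  a_22=4
n=32: 1·32 2·16 4·8 8·4 16·2 32·1  f→[1+1+1+1+1+1]=6
q^36  k|36↦f(k): 36:1 18:1 12:1 9:1 6:1 4:1 3:1 2:1 1:1  a_36=9

6, 6, 4, 6, 9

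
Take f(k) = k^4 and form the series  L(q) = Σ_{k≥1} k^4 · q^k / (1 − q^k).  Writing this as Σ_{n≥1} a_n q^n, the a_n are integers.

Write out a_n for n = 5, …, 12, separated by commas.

626, 1394, 2402, 4369, 6643, 10642, 14642, 22386

q^5  k|5↦f(k): 1:1 5:625  a_5=626
d|6:{1,2,3,6}  Σf=1+16+81+1296=1394
d|7:{7,1}  Σf=2401+1=2402
d|8:{8,4,2,1}  Σf=4096+256+16+1=4369
d|9:{9,3,1}  Σf=6561+81+1=6643
[q^10] f(10)=10000,f(5)=625,f(2)=16,f(1)=1 ⇒ 10642
n=11: 11·1 1·11  f→[14641+1]=14642
[q^12] f(1)=1,f(2)=16,f(3)=81,f(4)=256,f(6)=1296,f(12)=20736 ⇒ 22386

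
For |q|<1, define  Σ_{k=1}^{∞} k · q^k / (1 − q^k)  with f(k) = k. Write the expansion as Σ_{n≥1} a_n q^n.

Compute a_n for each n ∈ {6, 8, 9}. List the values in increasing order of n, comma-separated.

d|6:{1,2,3,6}  Σf=1+2+3+6=12
d|8:{8,4,2,1}  Σf=8+4+2+1=15
[q^9] f(1)=1,f(3)=3,f(9)=9 ⇒ 13

12, 15, 13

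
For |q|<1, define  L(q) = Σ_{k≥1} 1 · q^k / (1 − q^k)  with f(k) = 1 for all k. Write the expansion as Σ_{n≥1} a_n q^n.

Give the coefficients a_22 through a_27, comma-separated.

4, 2, 8, 3, 4, 4

[q^22] f(22)=1,f(11)=1,f(2)=1,f(1)=1 ⇒ 4
[q^23] f(23)=1,f(1)=1 ⇒ 2
[q^24] f(24)=1,f(12)=1,f(8)=1,f(6)=1,f(4)=1,f(3)=1,f(2)=1,f(1)=1 ⇒ 8
n=25: 25·1 5·5 1·25  f→[1+1+1]=3
d|26:{26,13,2,1}  Σf=1+1+1+1=4
n=27: 27·1 9·3 3·9 1·27  f→[1+1+1+1]=4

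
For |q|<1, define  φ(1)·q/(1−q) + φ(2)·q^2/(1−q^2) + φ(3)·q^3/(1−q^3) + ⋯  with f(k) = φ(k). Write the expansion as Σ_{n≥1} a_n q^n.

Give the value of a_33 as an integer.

[q^33] φ(1)=1,φ(3)=2,φ(11)=10,φ(33)=20 ⇒ 33

a_33 = 33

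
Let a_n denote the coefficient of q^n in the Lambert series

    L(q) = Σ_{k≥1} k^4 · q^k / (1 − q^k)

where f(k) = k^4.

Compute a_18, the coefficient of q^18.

[q^18] f(18)=104976,f(9)=6561,f(6)=1296,f(3)=81,f(2)=16,f(1)=1 ⇒ 112931

a_18 = 112931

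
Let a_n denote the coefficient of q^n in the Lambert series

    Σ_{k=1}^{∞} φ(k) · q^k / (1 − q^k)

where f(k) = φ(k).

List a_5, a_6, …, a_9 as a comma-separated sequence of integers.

[q^5] φ(1)=1,φ(5)=4 ⇒ 5
[q^6] φ(1)=1,φ(2)=1,φ(3)=2,φ(6)=2 ⇒ 6
[q^7] φ(7)=6,φ(1)=1 ⇒ 7
d|8:{1,2,4,8}  Σφ=1+1+2+4=8
n=9: 9·1 3·3 1·9  φ→[6+2+1]=9

5, 6, 7, 8, 9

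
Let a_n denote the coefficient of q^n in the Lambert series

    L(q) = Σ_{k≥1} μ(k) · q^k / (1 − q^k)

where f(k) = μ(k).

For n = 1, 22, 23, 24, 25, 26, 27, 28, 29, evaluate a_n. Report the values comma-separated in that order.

q^1  k|1↦μ(k): 1:1  a_1=1
n=22: 1·22 2·11 11·2 22·1  μ→[1+(-1)+(-1)+1]=0
d|23:{1,23}  Σμ=1+(-1)=0
q^24  k|24↦μ(k): 1:1 2:-1 3:-1 4:0 6:1 8:0 12:0 24:0  a_24=0
q^25  k|25↦μ(k): 25:0 5:-1 1:1  a_25=0
d|26:{26,13,2,1}  Σμ=1+(-1)+(-1)+1=0
n=27: 1·27 3·9 9·3 27·1  μ→[1+(-1)+0+0]=0
d|28:{1,2,4,7,14,28}  Σμ=1+(-1)+0+(-1)+1+0=0
[q^29] μ(1)=1,μ(29)=-1 ⇒ 0

1, 0, 0, 0, 0, 0, 0, 0, 0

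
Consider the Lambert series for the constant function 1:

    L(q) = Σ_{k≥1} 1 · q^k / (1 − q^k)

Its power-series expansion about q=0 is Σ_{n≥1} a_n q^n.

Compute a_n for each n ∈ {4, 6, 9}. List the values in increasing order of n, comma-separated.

3, 4, 3

[q^4] f(1)=1,f(2)=1,f(4)=1 ⇒ 3
[q^6] f(6)=1,f(3)=1,f(2)=1,f(1)=1 ⇒ 4
d|9:{1,3,9}  Σf=1+1+1=3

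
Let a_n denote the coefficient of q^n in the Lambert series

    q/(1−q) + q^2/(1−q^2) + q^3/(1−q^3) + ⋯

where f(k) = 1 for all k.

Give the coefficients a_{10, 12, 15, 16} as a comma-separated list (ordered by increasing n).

n=10: 1·10 2·5 5·2 10·1  f→[1+1+1+1]=4
n=12: 12·1 6·2 4·3 3·4 2·6 1·12  f→[1+1+1+1+1+1]=6
n=15: 1·15 3·5 5·3 15·1  f→[1+1+1+1]=4
n=16: 1·16 2·8 4·4 8·2 16·1  f→[1+1+1+1+1]=5

4, 6, 4, 5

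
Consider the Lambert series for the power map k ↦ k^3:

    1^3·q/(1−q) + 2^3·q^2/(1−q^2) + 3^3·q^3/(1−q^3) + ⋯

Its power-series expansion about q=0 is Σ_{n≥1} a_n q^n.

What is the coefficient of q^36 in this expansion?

d|36:{1,2,3,4,6,9,12,18,36}  Σf=1+8+27+64+216+729+1728+5832+46656=55261

a_36 = 55261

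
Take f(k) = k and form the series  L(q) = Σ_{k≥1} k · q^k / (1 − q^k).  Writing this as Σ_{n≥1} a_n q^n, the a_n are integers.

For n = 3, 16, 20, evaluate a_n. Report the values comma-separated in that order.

4, 31, 42

[q^3] f(1)=1,f(3)=3 ⇒ 4
d|16:{16,8,4,2,1}  Σf=16+8+4+2+1=31
[q^20] f(20)=20,f(10)=10,f(5)=5,f(4)=4,f(2)=2,f(1)=1 ⇒ 42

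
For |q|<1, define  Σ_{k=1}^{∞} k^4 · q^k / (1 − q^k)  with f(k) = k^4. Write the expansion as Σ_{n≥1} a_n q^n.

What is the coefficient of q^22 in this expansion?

a_22 = 248914

d|22:{1,2,11,22}  Σf=1+16+14641+234256=248914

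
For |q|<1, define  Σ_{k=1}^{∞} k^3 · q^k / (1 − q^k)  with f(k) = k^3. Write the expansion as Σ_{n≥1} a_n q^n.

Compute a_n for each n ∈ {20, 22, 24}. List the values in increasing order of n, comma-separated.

[q^20] f(1)=1,f(2)=8,f(4)=64,f(5)=125,f(10)=1000,f(20)=8000 ⇒ 9198
q^22  k|22↦f(k): 1:1 2:8 11:1331 22:10648  a_22=11988
n=24: 1·24 2·12 3·8 4·6 6·4 8·3 12·2 24·1  f→[1+8+27+64+216+512+1728+13824]=16380

9198, 11988, 16380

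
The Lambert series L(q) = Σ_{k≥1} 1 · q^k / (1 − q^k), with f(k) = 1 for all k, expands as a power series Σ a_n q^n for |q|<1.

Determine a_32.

a_32 = 6

n=32: 1·32 2·16 4·8 8·4 16·2 32·1  f→[1+1+1+1+1+1]=6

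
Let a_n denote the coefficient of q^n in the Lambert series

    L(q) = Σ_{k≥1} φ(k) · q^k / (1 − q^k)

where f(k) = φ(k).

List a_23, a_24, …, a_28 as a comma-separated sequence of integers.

q^23  k|23↦φ(k): 23:22 1:1  a_23=23
q^24  k|24↦φ(k): 1:1 2:1 3:2 4:2 6:2 8:4 12:4 24:8  a_24=24
n=25: 25·1 5·5 1·25  φ→[20+4+1]=25
n=26: 1·26 2·13 13·2 26·1  φ→[1+1+12+12]=26
d|27:{1,3,9,27}  Σφ=1+2+6+18=27
q^28  k|28↦φ(k): 28:12 14:6 7:6 4:2 2:1 1:1  a_28=28

23, 24, 25, 26, 27, 28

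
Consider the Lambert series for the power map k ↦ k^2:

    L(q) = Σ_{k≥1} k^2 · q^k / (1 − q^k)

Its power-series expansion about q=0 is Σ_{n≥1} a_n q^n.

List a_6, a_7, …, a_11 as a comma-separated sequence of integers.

50, 50, 85, 91, 130, 122

n=6: 1·6 2·3 3·2 6·1  f→[1+4+9+36]=50
d|7:{7,1}  Σf=49+1=50
[q^8] f(1)=1,f(2)=4,f(4)=16,f(8)=64 ⇒ 85
n=9: 9·1 3·3 1·9  f→[81+9+1]=91
[q^10] f(1)=1,f(2)=4,f(5)=25,f(10)=100 ⇒ 130
q^11  k|11↦f(k): 11:121 1:1  a_11=122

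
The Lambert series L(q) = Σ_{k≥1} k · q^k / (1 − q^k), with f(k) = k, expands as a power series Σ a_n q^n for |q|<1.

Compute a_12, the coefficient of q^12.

d|12:{1,2,3,4,6,12}  Σf=1+2+3+4+6+12=28

a_12 = 28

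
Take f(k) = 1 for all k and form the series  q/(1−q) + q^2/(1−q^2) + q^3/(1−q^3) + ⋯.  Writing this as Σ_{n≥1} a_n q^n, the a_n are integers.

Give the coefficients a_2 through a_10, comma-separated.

n=2: 1·2 2·1  f→[1+1]=2
q^3  k|3↦f(k): 1:1 3:1  a_3=2
n=4: 4·1 2·2 1·4  f→[1+1+1]=3
[q^5] f(5)=1,f(1)=1 ⇒ 2
[q^6] f(6)=1,f(3)=1,f(2)=1,f(1)=1 ⇒ 4
n=7: 1·7 7·1  f→[1+1]=2
n=8: 8·1 4·2 2·4 1·8  f→[1+1+1+1]=4
q^9  k|9↦f(k): 1:1 3:1 9:1  a_9=3
n=10: 10·1 5·2 2·5 1·10  f→[1+1+1+1]=4

2, 2, 3, 2, 4, 2, 4, 3, 4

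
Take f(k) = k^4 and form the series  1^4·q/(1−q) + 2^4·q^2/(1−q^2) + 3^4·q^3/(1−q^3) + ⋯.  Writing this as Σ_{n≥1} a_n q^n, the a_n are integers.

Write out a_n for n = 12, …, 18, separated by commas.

22386, 28562, 40834, 51332, 69905, 83522, 112931

[q^12] f(1)=1,f(2)=16,f(3)=81,f(4)=256,f(6)=1296,f(12)=20736 ⇒ 22386
d|13:{13,1}  Σf=28561+1=28562
n=14: 14·1 7·2 2·7 1·14  f→[38416+2401+16+1]=40834
[q^15] f(15)=50625,f(5)=625,f(3)=81,f(1)=1 ⇒ 51332
[q^16] f(1)=1,f(2)=16,f(4)=256,f(8)=4096,f(16)=65536 ⇒ 69905
n=17: 17·1 1·17  f→[83521+1]=83522
n=18: 1·18 2·9 3·6 6·3 9·2 18·1  f→[1+16+81+1296+6561+104976]=112931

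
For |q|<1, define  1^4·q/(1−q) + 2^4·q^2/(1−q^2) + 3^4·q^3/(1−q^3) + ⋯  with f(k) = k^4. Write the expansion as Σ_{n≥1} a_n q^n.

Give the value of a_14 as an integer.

a_14 = 40834

n=14: 1·14 2·7 7·2 14·1  f→[1+16+2401+38416]=40834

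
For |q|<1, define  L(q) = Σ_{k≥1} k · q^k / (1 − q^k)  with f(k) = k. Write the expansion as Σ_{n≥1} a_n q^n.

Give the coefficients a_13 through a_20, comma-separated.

[q^13] f(13)=13,f(1)=1 ⇒ 14
q^14  k|14↦f(k): 14:14 7:7 2:2 1:1  a_14=24
d|15:{1,3,5,15}  Σf=1+3+5+15=24
[q^16] f(16)=16,f(8)=8,f(4)=4,f(2)=2,f(1)=1 ⇒ 31
n=17: 1·17 17·1  f→[1+17]=18
q^18  k|18↦f(k): 1:1 2:2 3:3 6:6 9:9 18:18  a_18=39
d|19:{1,19}  Σf=1+19=20
q^20  k|20↦f(k): 20:20 10:10 5:5 4:4 2:2 1:1  a_20=42

14, 24, 24, 31, 18, 39, 20, 42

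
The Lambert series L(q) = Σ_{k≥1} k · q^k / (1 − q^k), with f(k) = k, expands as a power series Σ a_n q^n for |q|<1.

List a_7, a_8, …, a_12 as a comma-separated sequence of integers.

n=7: 1·7 7·1  f→[1+7]=8
n=8: 1·8 2·4 4·2 8·1  f→[1+2+4+8]=15
d|9:{9,3,1}  Σf=9+3+1=13
n=10: 1·10 2·5 5·2 10·1  f→[1+2+5+10]=18
n=11: 1·11 11·1  f→[1+11]=12
n=12: 12·1 6·2 4·3 3·4 2·6 1·12  f→[12+6+4+3+2+1]=28

8, 15, 13, 18, 12, 28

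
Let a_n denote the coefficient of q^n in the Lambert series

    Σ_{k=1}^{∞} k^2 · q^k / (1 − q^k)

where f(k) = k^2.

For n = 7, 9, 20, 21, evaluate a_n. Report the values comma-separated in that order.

50, 91, 546, 500

n=7: 7·1 1·7  f→[49+1]=50
[q^9] f(1)=1,f(3)=9,f(9)=81 ⇒ 91
q^20  k|20↦f(k): 1:1 2:4 4:16 5:25 10:100 20:400  a_20=546
q^21  k|21↦f(k): 21:441 7:49 3:9 1:1  a_21=500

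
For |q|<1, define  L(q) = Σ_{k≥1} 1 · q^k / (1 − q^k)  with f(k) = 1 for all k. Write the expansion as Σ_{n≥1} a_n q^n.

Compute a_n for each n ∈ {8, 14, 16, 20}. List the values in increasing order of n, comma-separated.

[q^8] f(8)=1,f(4)=1,f(2)=1,f(1)=1 ⇒ 4
d|14:{1,2,7,14}  Σf=1+1+1+1=4
n=16: 16·1 8·2 4·4 2·8 1·16  f→[1+1+1+1+1]=5
q^20  k|20↦f(k): 20:1 10:1 5:1 4:1 2:1 1:1  a_20=6

4, 4, 5, 6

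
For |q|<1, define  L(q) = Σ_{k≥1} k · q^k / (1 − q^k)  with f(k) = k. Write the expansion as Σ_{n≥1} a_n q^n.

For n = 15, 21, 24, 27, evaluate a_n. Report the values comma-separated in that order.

n=15: 1·15 3·5 5·3 15·1  f→[1+3+5+15]=24
n=21: 21·1 7·3 3·7 1·21  f→[21+7+3+1]=32
d|24:{1,2,3,4,6,8,12,24}  Σf=1+2+3+4+6+8+12+24=60
q^27  k|27↦f(k): 27:27 9:9 3:3 1:1  a_27=40

24, 32, 60, 40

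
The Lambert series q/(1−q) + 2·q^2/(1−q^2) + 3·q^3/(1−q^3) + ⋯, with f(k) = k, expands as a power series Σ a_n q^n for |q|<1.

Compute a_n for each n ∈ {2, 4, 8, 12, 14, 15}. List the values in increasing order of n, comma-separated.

3, 7, 15, 28, 24, 24

d|2:{2,1}  Σf=2+1=3
d|4:{4,2,1}  Σf=4+2+1=7
q^8  k|8↦f(k): 8:8 4:4 2:2 1:1  a_8=15
d|12:{12,6,4,3,2,1}  Σf=12+6+4+3+2+1=28
q^14  k|14↦f(k): 1:1 2:2 7:7 14:14  a_14=24
n=15: 15·1 5·3 3·5 1·15  f→[15+5+3+1]=24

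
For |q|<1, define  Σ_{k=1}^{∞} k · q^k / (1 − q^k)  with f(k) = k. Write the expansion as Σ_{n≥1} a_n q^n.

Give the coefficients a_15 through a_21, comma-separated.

[q^15] f(15)=15,f(5)=5,f(3)=3,f(1)=1 ⇒ 24
[q^16] f(16)=16,f(8)=8,f(4)=4,f(2)=2,f(1)=1 ⇒ 31
d|17:{1,17}  Σf=1+17=18
d|18:{18,9,6,3,2,1}  Σf=18+9+6+3+2+1=39
d|19:{19,1}  Σf=19+1=20
n=20: 1·20 2·10 4·5 5·4 10·2 20·1  f→[1+2+4+5+10+20]=42
[q^21] f(21)=21,f(7)=7,f(3)=3,f(1)=1 ⇒ 32

24, 31, 18, 39, 20, 42, 32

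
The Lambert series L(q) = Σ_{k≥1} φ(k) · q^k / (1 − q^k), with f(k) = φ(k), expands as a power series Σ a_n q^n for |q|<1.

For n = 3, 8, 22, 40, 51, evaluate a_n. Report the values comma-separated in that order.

n=3: 3·1 1·3  φ→[2+1]=3
[q^8] φ(1)=1,φ(2)=1,φ(4)=2,φ(8)=4 ⇒ 8
q^22  k|22↦φ(k): 22:10 11:10 2:1 1:1  a_22=22
q^40  k|40↦φ(k): 1:1 2:1 4:2 5:4 8:4 10:4 20:8 40:16  a_40=40
[q^51] φ(51)=32,φ(17)=16,φ(3)=2,φ(1)=1 ⇒ 51

3, 8, 22, 40, 51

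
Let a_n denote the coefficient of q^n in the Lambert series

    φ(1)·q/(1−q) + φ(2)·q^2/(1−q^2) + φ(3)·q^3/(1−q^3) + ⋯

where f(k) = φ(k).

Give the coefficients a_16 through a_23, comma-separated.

n=16: 16·1 8·2 4·4 2·8 1·16  φ→[8+4+2+1+1]=16
d|17:{17,1}  Σφ=16+1=17
q^18  k|18↦φ(k): 18:6 9:6 6:2 3:2 2:1 1:1  a_18=18
n=19: 19·1 1·19  φ→[18+1]=19
d|20:{20,10,5,4,2,1}  Σφ=8+4+4+2+1+1=20
d|21:{1,3,7,21}  Σφ=1+2+6+12=21
[q^22] φ(22)=10,φ(11)=10,φ(2)=1,φ(1)=1 ⇒ 22
[q^23] φ(1)=1,φ(23)=22 ⇒ 23

16, 17, 18, 19, 20, 21, 22, 23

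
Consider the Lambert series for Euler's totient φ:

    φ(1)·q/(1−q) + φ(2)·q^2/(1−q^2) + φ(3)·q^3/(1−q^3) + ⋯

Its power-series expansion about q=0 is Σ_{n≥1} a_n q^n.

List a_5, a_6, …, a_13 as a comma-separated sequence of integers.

[q^5] φ(1)=1,φ(5)=4 ⇒ 5
[q^6] φ(6)=2,φ(3)=2,φ(2)=1,φ(1)=1 ⇒ 6
d|7:{7,1}  Σφ=6+1=7
[q^8] φ(1)=1,φ(2)=1,φ(4)=2,φ(8)=4 ⇒ 8
q^9  k|9↦φ(k): 1:1 3:2 9:6  a_9=9
q^10  k|10↦φ(k): 10:4 5:4 2:1 1:1  a_10=10
d|11:{11,1}  Σφ=10+1=11
[q^12] φ(1)=1,φ(2)=1,φ(3)=2,φ(4)=2,φ(6)=2,φ(12)=4 ⇒ 12
q^13  k|13↦φ(k): 1:1 13:12  a_13=13

5, 6, 7, 8, 9, 10, 11, 12, 13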